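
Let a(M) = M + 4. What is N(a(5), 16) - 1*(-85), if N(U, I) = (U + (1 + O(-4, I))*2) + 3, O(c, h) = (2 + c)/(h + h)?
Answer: 791/8 ≈ 98.875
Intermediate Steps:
a(M) = 4 + M
O(c, h) = (2 + c)/(2*h) (O(c, h) = (2 + c)/((2*h)) = (2 + c)*(1/(2*h)) = (2 + c)/(2*h))
N(U, I) = 5 + U - 2/I (N(U, I) = (U + (1 + (2 - 4)/(2*I))*2) + 3 = (U + (1 + (½)*(-2)/I)*2) + 3 = (U + (1 - 1/I)*2) + 3 = (U + (2 - 2/I)) + 3 = (2 + U - 2/I) + 3 = 5 + U - 2/I)
N(a(5), 16) - 1*(-85) = (5 + (4 + 5) - 2/16) - 1*(-85) = (5 + 9 - 2*1/16) + 85 = (5 + 9 - ⅛) + 85 = 111/8 + 85 = 791/8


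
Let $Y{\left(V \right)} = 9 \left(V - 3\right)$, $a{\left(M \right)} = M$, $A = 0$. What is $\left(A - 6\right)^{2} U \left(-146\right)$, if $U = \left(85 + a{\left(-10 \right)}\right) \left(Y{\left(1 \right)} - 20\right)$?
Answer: $14979600$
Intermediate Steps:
$Y{\left(V \right)} = -27 + 9 V$ ($Y{\left(V \right)} = 9 \left(-3 + V\right) = -27 + 9 V$)
$U = -2850$ ($U = \left(85 - 10\right) \left(\left(-27 + 9 \cdot 1\right) - 20\right) = 75 \left(\left(-27 + 9\right) - 20\right) = 75 \left(-18 - 20\right) = 75 \left(-38\right) = -2850$)
$\left(A - 6\right)^{2} U \left(-146\right) = \left(0 - 6\right)^{2} \left(-2850\right) \left(-146\right) = \left(-6\right)^{2} \left(-2850\right) \left(-146\right) = 36 \left(-2850\right) \left(-146\right) = \left(-102600\right) \left(-146\right) = 14979600$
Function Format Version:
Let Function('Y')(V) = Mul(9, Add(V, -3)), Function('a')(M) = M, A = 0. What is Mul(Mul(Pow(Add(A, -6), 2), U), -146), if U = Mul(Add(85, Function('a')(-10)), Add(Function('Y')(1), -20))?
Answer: 14979600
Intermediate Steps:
Function('Y')(V) = Add(-27, Mul(9, V)) (Function('Y')(V) = Mul(9, Add(-3, V)) = Add(-27, Mul(9, V)))
U = -2850 (U = Mul(Add(85, -10), Add(Add(-27, Mul(9, 1)), -20)) = Mul(75, Add(Add(-27, 9), -20)) = Mul(75, Add(-18, -20)) = Mul(75, -38) = -2850)
Mul(Mul(Pow(Add(A, -6), 2), U), -146) = Mul(Mul(Pow(Add(0, -6), 2), -2850), -146) = Mul(Mul(Pow(-6, 2), -2850), -146) = Mul(Mul(36, -2850), -146) = Mul(-102600, -146) = 14979600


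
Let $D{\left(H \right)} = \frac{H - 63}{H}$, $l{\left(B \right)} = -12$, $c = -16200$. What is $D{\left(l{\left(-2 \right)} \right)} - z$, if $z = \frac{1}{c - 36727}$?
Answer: $\frac{1323179}{211708} \approx 6.25$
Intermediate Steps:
$z = - \frac{1}{52927}$ ($z = \frac{1}{-16200 - 36727} = \frac{1}{-52927} = - \frac{1}{52927} \approx -1.8894 \cdot 10^{-5}$)
$D{\left(H \right)} = \frac{-63 + H}{H}$
$D{\left(l{\left(-2 \right)} \right)} - z = \frac{-63 - 12}{-12} - - \frac{1}{52927} = \left(- \frac{1}{12}\right) \left(-75\right) + \frac{1}{52927} = \frac{25}{4} + \frac{1}{52927} = \frac{1323179}{211708}$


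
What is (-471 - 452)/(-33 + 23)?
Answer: 923/10 ≈ 92.300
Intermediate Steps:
(-471 - 452)/(-33 + 23) = -923/(-10) = -923*(-1/10) = 923/10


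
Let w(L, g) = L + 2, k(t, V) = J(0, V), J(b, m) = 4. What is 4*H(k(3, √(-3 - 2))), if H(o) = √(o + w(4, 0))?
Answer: 4*√10 ≈ 12.649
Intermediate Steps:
k(t, V) = 4
w(L, g) = 2 + L
H(o) = √(6 + o) (H(o) = √(o + (2 + 4)) = √(o + 6) = √(6 + o))
4*H(k(3, √(-3 - 2))) = 4*√(6 + 4) = 4*√10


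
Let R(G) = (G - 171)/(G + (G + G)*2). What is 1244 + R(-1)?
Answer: 6392/5 ≈ 1278.4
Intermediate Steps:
R(G) = (-171 + G)/(5*G) (R(G) = (-171 + G)/(G + (2*G)*2) = (-171 + G)/(G + 4*G) = (-171 + G)/((5*G)) = (-171 + G)*(1/(5*G)) = (-171 + G)/(5*G))
1244 + R(-1) = 1244 + (⅕)*(-171 - 1)/(-1) = 1244 + (⅕)*(-1)*(-172) = 1244 + 172/5 = 6392/5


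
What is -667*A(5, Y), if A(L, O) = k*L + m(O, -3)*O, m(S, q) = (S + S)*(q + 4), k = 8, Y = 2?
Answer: -32016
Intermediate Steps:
m(S, q) = 2*S*(4 + q) (m(S, q) = (2*S)*(4 + q) = 2*S*(4 + q))
A(L, O) = 2*O² + 8*L (A(L, O) = 8*L + (2*O*(4 - 3))*O = 8*L + (2*O*1)*O = 8*L + (2*O)*O = 8*L + 2*O² = 2*O² + 8*L)
-667*A(5, Y) = -667*(2*2² + 8*5) = -667*(2*4 + 40) = -667*(8 + 40) = -667*48 = -32016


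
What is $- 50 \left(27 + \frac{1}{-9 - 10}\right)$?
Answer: $- \frac{25600}{19} \approx -1347.4$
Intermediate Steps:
$- 50 \left(27 + \frac{1}{-9 - 10}\right) = - 50 \left(27 + \frac{1}{-19}\right) = - 50 \left(27 - \frac{1}{19}\right) = \left(-50\right) \frac{512}{19} = - \frac{25600}{19}$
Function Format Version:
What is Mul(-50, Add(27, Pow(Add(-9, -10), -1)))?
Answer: Rational(-25600, 19) ≈ -1347.4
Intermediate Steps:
Mul(-50, Add(27, Pow(Add(-9, -10), -1))) = Mul(-50, Add(27, Pow(-19, -1))) = Mul(-50, Add(27, Rational(-1, 19))) = Mul(-50, Rational(512, 19)) = Rational(-25600, 19)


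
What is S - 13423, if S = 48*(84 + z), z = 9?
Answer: -8959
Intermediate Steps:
S = 4464 (S = 48*(84 + 9) = 48*93 = 4464)
S - 13423 = 4464 - 13423 = -8959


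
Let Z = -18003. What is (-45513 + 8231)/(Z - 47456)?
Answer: 37282/65459 ≈ 0.56955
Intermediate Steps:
(-45513 + 8231)/(Z - 47456) = (-45513 + 8231)/(-18003 - 47456) = -37282/(-65459) = -37282*(-1/65459) = 37282/65459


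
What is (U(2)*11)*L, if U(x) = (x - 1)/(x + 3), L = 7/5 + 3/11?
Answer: 92/25 ≈ 3.6800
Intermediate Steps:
L = 92/55 (L = 7*(⅕) + 3*(1/11) = 7/5 + 3/11 = 92/55 ≈ 1.6727)
U(x) = (-1 + x)/(3 + x)
(U(2)*11)*L = (((-1 + 2)/(3 + 2))*11)*(92/55) = ((1/5)*11)*(92/55) = (((⅕)*1)*11)*(92/55) = ((⅕)*11)*(92/55) = (11/5)*(92/55) = 92/25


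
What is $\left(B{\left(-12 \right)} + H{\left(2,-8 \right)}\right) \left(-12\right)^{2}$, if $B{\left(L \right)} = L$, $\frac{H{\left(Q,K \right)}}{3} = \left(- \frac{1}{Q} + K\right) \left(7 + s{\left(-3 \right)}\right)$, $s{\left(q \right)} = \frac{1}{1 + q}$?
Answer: $-25596$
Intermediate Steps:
$H{\left(Q,K \right)} = - \frac{39}{2 Q} + \frac{39 K}{2}$ ($H{\left(Q,K \right)} = 3 \left(- \frac{1}{Q} + K\right) \left(7 + \frac{1}{1 - 3}\right) = 3 \left(K - \frac{1}{Q}\right) \left(7 + \frac{1}{-2}\right) = 3 \left(K - \frac{1}{Q}\right) \left(7 - \frac{1}{2}\right) = 3 \left(K - \frac{1}{Q}\right) \frac{13}{2} = 3 \left(- \frac{13}{2 Q} + \frac{13 K}{2}\right) = - \frac{39}{2 Q} + \frac{39 K}{2}$)
$\left(B{\left(-12 \right)} + H{\left(2,-8 \right)}\right) \left(-12\right)^{2} = \left(-12 + \frac{39 \left(-1 - 16\right)}{2 \cdot 2}\right) \left(-12\right)^{2} = \left(-12 + \frac{39}{2} \cdot \frac{1}{2} \left(-1 - 16\right)\right) 144 = \left(-12 + \frac{39}{2} \cdot \frac{1}{2} \left(-17\right)\right) 144 = \left(-12 - \frac{663}{4}\right) 144 = \left(- \frac{711}{4}\right) 144 = -25596$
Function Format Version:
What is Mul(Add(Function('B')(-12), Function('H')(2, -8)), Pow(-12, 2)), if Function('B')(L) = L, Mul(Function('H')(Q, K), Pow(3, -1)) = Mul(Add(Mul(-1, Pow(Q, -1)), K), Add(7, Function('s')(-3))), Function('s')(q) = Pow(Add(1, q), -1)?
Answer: -25596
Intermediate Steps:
Function('H')(Q, K) = Add(Mul(Rational(-39, 2), Pow(Q, -1)), Mul(Rational(39, 2), K)) (Function('H')(Q, K) = Mul(3, Mul(Add(Mul(-1, Pow(Q, -1)), K), Add(7, Pow(Add(1, -3), -1)))) = Mul(3, Mul(Add(K, Mul(-1, Pow(Q, -1))), Add(7, Pow(-2, -1)))) = Mul(3, Mul(Add(K, Mul(-1, Pow(Q, -1))), Add(7, Rational(-1, 2)))) = Mul(3, Mul(Add(K, Mul(-1, Pow(Q, -1))), Rational(13, 2))) = Mul(3, Add(Mul(Rational(-13, 2), Pow(Q, -1)), Mul(Rational(13, 2), K))) = Add(Mul(Rational(-39, 2), Pow(Q, -1)), Mul(Rational(39, 2), K)))
Mul(Add(Function('B')(-12), Function('H')(2, -8)), Pow(-12, 2)) = Mul(Add(-12, Mul(Rational(39, 2), Pow(2, -1), Add(-1, Mul(-8, 2)))), Pow(-12, 2)) = Mul(Add(-12, Mul(Rational(39, 2), Rational(1, 2), Add(-1, -16))), 144) = Mul(Add(-12, Mul(Rational(39, 2), Rational(1, 2), -17)), 144) = Mul(Add(-12, Rational(-663, 4)), 144) = Mul(Rational(-711, 4), 144) = -25596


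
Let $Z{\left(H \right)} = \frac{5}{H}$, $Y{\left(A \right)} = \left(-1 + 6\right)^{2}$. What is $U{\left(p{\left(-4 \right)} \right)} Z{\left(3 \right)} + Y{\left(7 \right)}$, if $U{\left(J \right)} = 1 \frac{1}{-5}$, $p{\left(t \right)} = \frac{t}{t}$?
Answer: $\frac{74}{3} \approx 24.667$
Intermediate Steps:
$Y{\left(A \right)} = 25$ ($Y{\left(A \right)} = 5^{2} = 25$)
$p{\left(t \right)} = 1$
$U{\left(J \right)} = - \frac{1}{5}$ ($U{\left(J \right)} = 1 \left(- \frac{1}{5}\right) = - \frac{1}{5}$)
$U{\left(p{\left(-4 \right)} \right)} Z{\left(3 \right)} + Y{\left(7 \right)} = - \frac{5 \cdot \frac{1}{3}}{5} + 25 = \left(- \frac{1}{5}\right) \frac{5}{3} + 25 = - \frac{1}{3} + 25 = \frac{74}{3}$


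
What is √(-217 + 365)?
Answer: 2*√37 ≈ 12.166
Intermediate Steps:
√(-217 + 365) = √148 = 2*√37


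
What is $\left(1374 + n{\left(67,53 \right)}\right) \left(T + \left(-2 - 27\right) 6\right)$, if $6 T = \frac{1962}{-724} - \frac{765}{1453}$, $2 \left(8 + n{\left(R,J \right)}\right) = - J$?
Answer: $- \frac{491892714351}{2103944} \approx -2.338 \cdot 10^{5}$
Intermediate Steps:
$n{\left(R,J \right)} = -8 - \frac{J}{2}$ ($n{\left(R,J \right)} = -8 + \frac{\left(-1\right) J}{2} = -8 - \frac{J}{2}$)
$T = - \frac{567441}{1051972}$ ($T = \frac{\frac{1962}{-724} - \frac{765}{1453}}{6} = \frac{1962 \left(- \frac{1}{724}\right) - \frac{765}{1453}}{6} = \frac{- \frac{981}{362} - \frac{765}{1453}}{6} = \frac{1}{6} \left(- \frac{1702323}{525986}\right) = - \frac{567441}{1051972} \approx -0.53941$)
$\left(1374 + n{\left(67,53 \right)}\right) \left(T + \left(-2 - 27\right) 6\right) = \left(1374 - \frac{69}{2}\right) \left(- \frac{567441}{1051972} + \left(-2 - 27\right) 6\right) = \left(1374 - \frac{69}{2}\right) \left(- \frac{567441}{1051972} - 174\right) = \frac{2679}{2} \left(- \frac{183610569}{1051972}\right) = - \frac{491892714351}{2103944}$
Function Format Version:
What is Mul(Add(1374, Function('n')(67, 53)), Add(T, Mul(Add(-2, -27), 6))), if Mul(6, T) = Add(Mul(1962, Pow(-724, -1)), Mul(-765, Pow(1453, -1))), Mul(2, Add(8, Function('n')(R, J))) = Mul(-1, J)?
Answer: Rational(-491892714351, 2103944) ≈ -2.3380e+5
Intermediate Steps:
Function('n')(R, J) = Add(-8, Mul(Rational(-1, 2), J)) (Function('n')(R, J) = Add(-8, Mul(Rational(1, 2), Mul(-1, J))) = Add(-8, Mul(Rational(-1, 2), J)))
T = Rational(-567441, 1051972) (T = Mul(Rational(1, 6), Add(Mul(1962, Pow(-724, -1)), Mul(-765, Pow(1453, -1)))) = Mul(Rational(1, 6), Add(Mul(1962, Rational(-1, 724)), Mul(-765, Rational(1, 1453)))) = Mul(Rational(1, 6), Add(Rational(-981, 362), Rational(-765, 1453))) = Mul(Rational(1, 6), Rational(-1702323, 525986)) = Rational(-567441, 1051972) ≈ -0.53941)
Mul(Add(1374, Function('n')(67, 53)), Add(T, Mul(Add(-2, -27), 6))) = Mul(Add(1374, Add(-8, Mul(Rational(-1, 2), 53))), Add(Rational(-567441, 1051972), Mul(Add(-2, -27), 6))) = Mul(Add(1374, Add(-8, Rational(-53, 2))), Add(Rational(-567441, 1051972), Mul(-29, 6))) = Mul(Add(1374, Rational(-69, 2)), Add(Rational(-567441, 1051972), -174)) = Mul(Rational(2679, 2), Rational(-183610569, 1051972)) = Rational(-491892714351, 2103944)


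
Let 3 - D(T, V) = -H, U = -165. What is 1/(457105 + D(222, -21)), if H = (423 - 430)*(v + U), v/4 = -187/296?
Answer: 74/33912771 ≈ 2.1821e-6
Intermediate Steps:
v = -187/74 (v = 4*(-187/296) = -187/74 ≈ -2.5270)
H = 86779/74 (H = (423 - 430)*(-187/74 - 165) = -7*(-12397/74) = 86779/74 ≈ 1172.7)
D(T, V) = 87001/74 (D(T, V) = 3 - (-1)*86779/74 = 3 - 1*(-86779/74) = 3 + 86779/74 = 87001/74)
1/(457105 + D(222, -21)) = 1/(457105 + 87001/74) = 1/(33912771/74) = 74/33912771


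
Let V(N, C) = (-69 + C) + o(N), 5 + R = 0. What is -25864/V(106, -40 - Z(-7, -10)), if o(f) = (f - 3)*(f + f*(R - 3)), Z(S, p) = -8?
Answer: 25864/76527 ≈ 0.33797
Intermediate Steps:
R = -5 (R = -5 + 0 = -5)
o(f) = -7*f*(-3 + f) (o(f) = (f - 3)*(f + f*(-5 - 3)) = (-3 + f)*(f + f*(-8)) = (-3 + f)*(f - 8*f) = (-3 + f)*(-7*f) = -7*f*(-3 + f))
V(N, C) = -69 + C + 7*N*(3 - N) (V(N, C) = (-69 + C) + 7*N*(3 - N) = -69 + C + 7*N*(3 - N))
-25864/V(106, -40 - Z(-7, -10)) = -25864/(-69 + (-40 - 1*(-8)) - 7*106*(-3 + 106)) = -25864/(-69 + (-40 + 8) - 7*106*103) = -25864/(-69 - 32 - 76426) = -25864/(-76527) = -25864*(-1/76527) = 25864/76527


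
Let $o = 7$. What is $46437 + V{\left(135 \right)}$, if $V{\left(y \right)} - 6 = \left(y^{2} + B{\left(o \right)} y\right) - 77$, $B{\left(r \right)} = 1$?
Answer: $64726$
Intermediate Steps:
$V{\left(y \right)} = -71 + y + y^{2}$ ($V{\left(y \right)} = 6 - \left(77 - y - y^{2}\right) = 6 + \left(-77 + y + y^{2}\right) = -71 + y + y^{2}$)
$46437 + V{\left(135 \right)} = 46437 + \left(-71 + 135 + 135^{2}\right) = 46437 + \left(-71 + 135 + 18225\right) = 46437 + 18289 = 64726$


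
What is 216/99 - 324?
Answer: -3540/11 ≈ -321.82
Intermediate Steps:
216/99 - 324 = 216*(1/99) - 324 = 24/11 - 324 = -3540/11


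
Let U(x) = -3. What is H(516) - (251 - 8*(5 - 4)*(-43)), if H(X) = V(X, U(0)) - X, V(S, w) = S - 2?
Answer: -597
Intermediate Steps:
V(S, w) = -2 + S
H(X) = -2 (H(X) = (-2 + X) - X = -2)
H(516) - (251 - 8*(5 - 4)*(-43)) = -2 - (251 - 8*(5 - 4)*(-43)) = -2 - (251 - 8*1*(-43)) = -2 - (251 - 8*(-43)) = -2 - (251 + 344) = -2 - 1*595 = -2 - 595 = -597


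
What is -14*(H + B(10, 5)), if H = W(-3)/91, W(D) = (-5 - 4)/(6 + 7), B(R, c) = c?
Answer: -11812/169 ≈ -69.893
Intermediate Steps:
W(D) = -9/13
H = -9/1183 (H = -9/13/91 = -9/13*1/91 = -9/1183 ≈ -0.0076078)
-14*(H + B(10, 5)) = -14*(-9/1183 + 5) = -14*5906/1183 = -11812/169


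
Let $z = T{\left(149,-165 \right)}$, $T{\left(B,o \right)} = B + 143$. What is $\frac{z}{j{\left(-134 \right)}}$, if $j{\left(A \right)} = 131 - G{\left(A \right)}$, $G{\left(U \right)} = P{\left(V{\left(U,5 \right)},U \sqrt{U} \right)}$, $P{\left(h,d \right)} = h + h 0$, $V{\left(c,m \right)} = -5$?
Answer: $\frac{73}{34} \approx 2.1471$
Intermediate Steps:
$T{\left(B,o \right)} = 143 + B$
$P{\left(h,d \right)} = h$ ($P{\left(h,d \right)} = h + 0 = h$)
$G{\left(U \right)} = -5$
$z = 292$ ($z = 143 + 149 = 292$)
$j{\left(A \right)} = 136$ ($j{\left(A \right)} = 131 - -5 = 131 + 5 = 136$)
$\frac{z}{j{\left(-134 \right)}} = \frac{292}{136} = 292 \cdot \frac{1}{136} = \frac{73}{34}$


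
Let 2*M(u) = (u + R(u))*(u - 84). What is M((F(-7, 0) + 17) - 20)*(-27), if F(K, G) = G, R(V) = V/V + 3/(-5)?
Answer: -30537/10 ≈ -3053.7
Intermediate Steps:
R(V) = ⅖ (R(V) = 1 + 3*(-⅕) = 1 - ⅗ = ⅖)
M(u) = (-84 + u)*(⅖ + u)/2 (M(u) = ((u + ⅖)*(u - 84))/2 = ((⅖ + u)*(-84 + u))/2 = ((-84 + u)*(⅖ + u))/2 = (-84 + u)*(⅖ + u)/2)
M((F(-7, 0) + 17) - 20)*(-27) = (-84/5 + ((0 + 17) - 20)²/2 - 209*((0 + 17) - 20)/5)*(-27) = (-84/5 + (17 - 20)²/2 - 209*(17 - 20)/5)*(-27) = (-84/5 + (½)*(-3)² - 209/5*(-3))*(-27) = (-84/5 + (½)*9 + 627/5)*(-27) = (-84/5 + 9/2 + 627/5)*(-27) = (1131/10)*(-27) = -30537/10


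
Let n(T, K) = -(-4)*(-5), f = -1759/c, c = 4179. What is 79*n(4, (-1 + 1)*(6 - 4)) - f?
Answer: -6601061/4179 ≈ -1579.6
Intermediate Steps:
f = -1759/4179 ≈ -0.42091
n(T, K) = -20 (n(T, K) = -1*20 = -20)
79*n(4, (-1 + 1)*(6 - 4)) - f = 79*(-20) - 1*(-1759/4179) = -1580 + 1759/4179 = -6601061/4179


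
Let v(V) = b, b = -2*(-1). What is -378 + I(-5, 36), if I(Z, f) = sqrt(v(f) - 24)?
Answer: -378 + I*sqrt(22) ≈ -378.0 + 4.6904*I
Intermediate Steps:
b = 2
v(V) = 2
I(Z, f) = I*sqrt(22) (I(Z, f) = sqrt(2 - 24) = sqrt(-22) = I*sqrt(22))
-378 + I(-5, 36) = -378 + I*sqrt(22)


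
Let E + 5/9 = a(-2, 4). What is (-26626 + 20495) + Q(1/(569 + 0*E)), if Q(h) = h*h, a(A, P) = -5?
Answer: -1984978690/323761 ≈ -6131.0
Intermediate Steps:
E = -50/9 (E = -5/9 - 5 = -50/9 ≈ -5.5556)
Q(h) = h²
(-26626 + 20495) + Q(1/(569 + 0*E)) = (-26626 + 20495) + (1/(569 + 0*(-50/9)))² = -6131 + (1/(569 + 0))² = -6131 + (1/569)² = -6131 + 1/323761 = -1984978690/323761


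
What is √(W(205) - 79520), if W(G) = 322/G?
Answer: I*√3341761990/205 ≈ 281.99*I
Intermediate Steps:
√(W(205) - 79520) = √(322/205 - 79520) = √(-16301278/205) = I*√3341761990/205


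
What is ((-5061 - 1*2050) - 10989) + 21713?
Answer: 3613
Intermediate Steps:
((-5061 - 1*2050) - 10989) + 21713 = ((-5061 - 2050) - 10989) + 21713 = (-7111 - 10989) + 21713 = -18100 + 21713 = 3613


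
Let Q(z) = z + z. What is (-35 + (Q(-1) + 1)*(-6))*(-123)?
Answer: 3567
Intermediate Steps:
Q(z) = 2*z
(-35 + (Q(-1) + 1)*(-6))*(-123) = (-35 + (2*(-1) + 1)*(-6))*(-123) = (-35 + (-2 + 1)*(-6))*(-123) = (-35 - 1*(-6))*(-123) = (-35 + 6)*(-123) = -29*(-123) = 3567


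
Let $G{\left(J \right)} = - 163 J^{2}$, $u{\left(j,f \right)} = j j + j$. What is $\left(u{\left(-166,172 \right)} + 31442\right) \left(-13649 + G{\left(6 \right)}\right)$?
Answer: $-1148224144$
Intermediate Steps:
$u{\left(j,f \right)} = j + j^{2}$ ($u{\left(j,f \right)} = j^{2} + j = j + j^{2}$)
$\left(u{\left(-166,172 \right)} + 31442\right) \left(-13649 + G{\left(6 \right)}\right) = \left(- 166 \left(1 - 166\right) + 31442\right) \left(-13649 - 163 \cdot 6^{2}\right) = \left(\left(-166\right) \left(-165\right) + 31442\right) \left(-13649 - 5868\right) = \left(27390 + 31442\right) \left(-13649 - 5868\right) = 58832 \left(-19517\right) = -1148224144$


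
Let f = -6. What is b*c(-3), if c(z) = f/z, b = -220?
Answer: -440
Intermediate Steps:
c(z) = -6/z
b*c(-3) = -(-1320)/(-3) = -(-1320)*(-1)/3 = -220*2 = -440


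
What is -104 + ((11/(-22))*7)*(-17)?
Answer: -89/2 ≈ -44.500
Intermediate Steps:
-104 + ((11/(-22))*7)*(-17) = -104 + ((11*(-1/22))*7)*(-17) = -104 - ½*7*(-17) = -104 - 7/2*(-17) = -104 + 119/2 = -89/2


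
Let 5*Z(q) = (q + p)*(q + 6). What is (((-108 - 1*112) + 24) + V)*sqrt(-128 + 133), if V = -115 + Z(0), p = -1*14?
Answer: -1639*sqrt(5)/5 ≈ -732.98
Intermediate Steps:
p = -14
Z(q) = (-14 + q)*(6 + q)/5 (Z(q) = ((q - 14)*(q + 6))/5 = ((-14 + q)*(6 + q))/5 = (-14 + q)*(6 + q)/5)
V = -659/5 (V = -115 + (-84/5 - 8/5*0 + (1/5)*0**2) = -115 + (-84/5 + 0 + (1/5)*0) = -115 + (-84/5 + 0 + 0) = -115 - 84/5 = -659/5 ≈ -131.80)
(((-108 - 1*112) + 24) + V)*sqrt(-128 + 133) = (((-108 - 1*112) + 24) - 659/5)*sqrt(-128 + 133) = (((-108 - 112) + 24) - 659/5)*sqrt(5) = ((-220 + 24) - 659/5)*sqrt(5) = (-196 - 659/5)*sqrt(5) = -1639*sqrt(5)/5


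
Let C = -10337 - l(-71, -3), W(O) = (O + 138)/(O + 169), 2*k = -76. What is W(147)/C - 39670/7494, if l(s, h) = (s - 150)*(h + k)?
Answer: -40528338725/7656080232 ≈ -5.2936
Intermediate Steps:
k = -38 (k = (½)*(-76) = -38)
W(O) = (138 + O)/(169 + O)
l(s, h) = (-150 + s)*(-38 + h) (l(s, h) = (s - 150)*(h - 38) = (-150 + s)*(-38 + h))
C = -19398 (C = -10337 - (5700 - 150*(-3) - 38*(-71) - 3*(-71)) = -10337 - (5700 + 450 + 2698 + 213) = -10337 - 1*9061 = -10337 - 9061 = -19398)
W(147)/C - 39670/7494 = ((138 + 147)/(169 + 147))/(-19398) - 39670/7494 = (285/316)*(-1/19398) - 39670*1/7494 = ((1/316)*285)*(-1/19398) - 19835/3747 = (285/316)*(-1/19398) - 19835/3747 = -95/2043256 - 19835/3747 = -40528338725/7656080232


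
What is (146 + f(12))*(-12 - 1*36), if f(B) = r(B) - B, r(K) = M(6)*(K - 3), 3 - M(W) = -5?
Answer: -9888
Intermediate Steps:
M(W) = 8 (M(W) = 3 - 1*(-5) = 3 + 5 = 8)
r(K) = -24 + 8*K (r(K) = 8*(K - 3) = 8*(-3 + K) = -24 + 8*K)
f(B) = -24 + 7*B (f(B) = (-24 + 8*B) - B = -24 + 7*B)
(146 + f(12))*(-12 - 1*36) = (146 + (-24 + 7*12))*(-12 - 1*36) = (146 + (-24 + 84))*(-12 - 36) = (146 + 60)*(-48) = 206*(-48) = -9888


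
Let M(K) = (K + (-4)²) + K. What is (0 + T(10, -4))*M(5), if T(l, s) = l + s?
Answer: 156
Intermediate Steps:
M(K) = 16 + 2*K (M(K) = (K + 16) + K = (16 + K) + K = 16 + 2*K)
(0 + T(10, -4))*M(5) = (0 + (10 - 4))*(16 + 2*5) = (0 + 6)*(16 + 10) = 6*26 = 156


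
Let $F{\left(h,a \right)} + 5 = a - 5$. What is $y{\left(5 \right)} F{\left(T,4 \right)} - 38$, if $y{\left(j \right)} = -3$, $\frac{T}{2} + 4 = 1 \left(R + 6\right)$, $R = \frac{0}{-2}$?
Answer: $-20$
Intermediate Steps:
$R = 0$ ($R = 0 \left(- \frac{1}{2}\right) = 0$)
$T = 4$ ($T = -8 + 2 \cdot 1 \left(0 + 6\right) = -8 + 2 \cdot 1 \cdot 6 = -8 + 2 \cdot 6 = -8 + 12 = 4$)
$F{\left(h,a \right)} = -10 + a$ ($F{\left(h,a \right)} = -5 + \left(a - 5\right) = -5 + \left(-5 + a\right) = -10 + a$)
$y{\left(5 \right)} F{\left(T,4 \right)} - 38 = - 3 \left(-10 + 4\right) - 38 = \left(-3\right) \left(-6\right) - 38 = 18 - 38 = -20$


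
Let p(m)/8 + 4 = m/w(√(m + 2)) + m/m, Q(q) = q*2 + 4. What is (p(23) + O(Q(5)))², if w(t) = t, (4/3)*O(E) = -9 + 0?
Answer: 14641/400 ≈ 36.602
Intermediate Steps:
Q(q) = 4 + 2*q (Q(q) = 2*q + 4 = 4 + 2*q)
O(E) = -27/4 (O(E) = 3*(-9 + 0)/4 = (¾)*(-9) = -27/4)
p(m) = -24 + 8*m/√(2 + m) (p(m) = -32 + 8*(m/(√(m + 2)) + m/m) = -32 + 8*(m/(√(2 + m)) + 1) = -32 + 8*(m/√(2 + m) + 1) = -32 + 8*(1 + m/√(2 + m)) = -32 + (8 + 8*m/√(2 + m)) = -24 + 8*m/√(2 + m))
(p(23) + O(Q(5)))² = ((-24 + 8*23/√(2 + 23)) - 27/4)² = ((-24 + 8*23/√25) - 27/4)² = ((-24 + 8*23*(⅕)) - 27/4)² = ((-24 + 184/5) - 27/4)² = (64/5 - 27/4)² = (121/20)² = 14641/400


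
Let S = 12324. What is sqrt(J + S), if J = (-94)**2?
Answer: 46*sqrt(10) ≈ 145.46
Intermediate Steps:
J = 8836
sqrt(J + S) = sqrt(8836 + 12324) = sqrt(21160) = 46*sqrt(10)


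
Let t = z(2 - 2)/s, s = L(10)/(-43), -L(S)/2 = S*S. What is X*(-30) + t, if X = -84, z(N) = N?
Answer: 2520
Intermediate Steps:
L(S) = -2*S² (L(S) = -2*S*S = -2*S²)
s = 200/43 (s = -2*10²/(-43) = -2*100*(-1/43) = -200*(-1/43) = 200/43 ≈ 4.6512)
t = 0 (t = (2 - 2)/(200/43) = 0*(43/200) = 0)
X*(-30) + t = -84*(-30) + 0 = 2520 + 0 = 2520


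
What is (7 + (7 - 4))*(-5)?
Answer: -50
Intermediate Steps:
(7 + (7 - 4))*(-5) = (7 + 3)*(-5) = 10*(-5) = -50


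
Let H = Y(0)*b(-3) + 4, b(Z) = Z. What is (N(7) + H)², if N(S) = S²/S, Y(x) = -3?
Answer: 400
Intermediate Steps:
H = 13 (H = -3*(-3) + 4 = 9 + 4 = 13)
N(S) = S
(N(7) + H)² = (7 + 13)² = 20² = 400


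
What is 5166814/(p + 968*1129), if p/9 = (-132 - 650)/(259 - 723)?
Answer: 1198700848/253549823 ≈ 4.7277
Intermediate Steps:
p = 3519/232 (p = 9*((-132 - 650)/(259 - 723)) = 9*(-782/(-464)) = 9*(-782*(-1/464)) = 9*(391/232) = 3519/232 ≈ 15.168)
5166814/(p + 968*1129) = 5166814/(3519/232 + 968*1129) = 5166814/(3519/232 + 1092872) = 5166814/(253549823/232) = 5166814*(232/253549823) = 1198700848/253549823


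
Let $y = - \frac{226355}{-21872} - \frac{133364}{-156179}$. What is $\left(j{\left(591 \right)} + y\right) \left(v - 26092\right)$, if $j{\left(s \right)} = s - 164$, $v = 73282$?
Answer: $\frac{35318842108876755}{1707973544} \approx 2.0679 \cdot 10^{7}$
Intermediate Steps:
$y = \frac{38268834953}{3415947088}$ ($y = \left(-226355\right) \left(- \frac{1}{21872}\right) - - \frac{133364}{156179} = \frac{226355}{21872} + \frac{133364}{156179} = \frac{38268834953}{3415947088} \approx 11.203$)
$j{\left(s \right)} = -164 + s$ ($j{\left(s \right)} = s - 164 = -164 + s$)
$\left(j{\left(591 \right)} + y\right) \left(v - 26092\right) = \left(\left(-164 + 591\right) + \frac{38268834953}{3415947088}\right) \left(73282 - 26092\right) = \left(427 + \frac{38268834953}{3415947088}\right) 47190 = \frac{1496878241529}{3415947088} \cdot 47190 = \frac{35318842108876755}{1707973544}$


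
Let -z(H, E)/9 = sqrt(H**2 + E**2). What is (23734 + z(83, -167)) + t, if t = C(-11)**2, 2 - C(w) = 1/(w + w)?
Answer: 11489281/484 - 9*sqrt(34778) ≈ 22060.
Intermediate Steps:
C(w) = 2 - 1/(2*w) (C(w) = 2 - 1/(w + w) = 2 - 1/(2*w))
z(H, E) = -9*sqrt(E**2 + H**2) (z(H, E) = -9*sqrt(H**2 + E**2) = -9*sqrt(E**2 + H**2))
t = 2025/484 (t = (2 - 1/2/(-11))**2 = (2 - 1/2*(-1/11))**2 = (2 + 1/22)**2 = (45/22)**2 = 2025/484 ≈ 4.1839)
(23734 + z(83, -167)) + t = (23734 - 9*sqrt((-167)**2 + 83**2)) + 2025/484 = (23734 - 9*sqrt(27889 + 6889)) + 2025/484 = (23734 - 9*sqrt(34778)) + 2025/484 = 11489281/484 - 9*sqrt(34778)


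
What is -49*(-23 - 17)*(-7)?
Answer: -13720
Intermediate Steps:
-49*(-23 - 17)*(-7) = -49*(-40)*(-7) = 1960*(-7) = -13720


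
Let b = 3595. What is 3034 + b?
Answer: 6629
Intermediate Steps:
3034 + b = 3034 + 3595 = 6629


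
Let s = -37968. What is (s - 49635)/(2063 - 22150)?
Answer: 87603/20087 ≈ 4.3612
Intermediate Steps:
(s - 49635)/(2063 - 22150) = (-37968 - 49635)/(2063 - 22150) = -87603/(-20087) = -87603*(-1/20087) = 87603/20087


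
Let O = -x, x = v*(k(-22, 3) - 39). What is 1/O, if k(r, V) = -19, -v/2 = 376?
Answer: -1/43616 ≈ -2.2927e-5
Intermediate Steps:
v = -752 (v = -2*376 = -752)
x = 43616 (x = -752*(-19 - 39) = -752*(-58) = 43616)
O = -43616 (O = -1*43616 = -43616)
1/O = 1/(-43616) = -1/43616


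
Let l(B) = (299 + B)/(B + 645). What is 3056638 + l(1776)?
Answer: 7400122673/2421 ≈ 3.0566e+6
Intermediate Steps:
l(B) = (299 + B)/(645 + B)
3056638 + l(1776) = 3056638 + (299 + 1776)/(645 + 1776) = 3056638 + 2075/2421 = 7400122673/2421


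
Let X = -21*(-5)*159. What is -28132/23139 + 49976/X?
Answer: 76303436/42922845 ≈ 1.7777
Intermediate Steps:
X = 16695 (X = 105*159 = 16695)
-28132/23139 + 49976/X = -28132/23139 + 49976/16695 = 76303436/42922845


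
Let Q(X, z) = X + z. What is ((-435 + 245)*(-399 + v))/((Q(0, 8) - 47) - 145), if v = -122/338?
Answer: -1602935/3887 ≈ -412.38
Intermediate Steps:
v = -61/169 (v = -122*1/338 = -61/169 ≈ -0.36095)
((-435 + 245)*(-399 + v))/((Q(0, 8) - 47) - 145) = ((-435 + 245)*(-399 - 61/169))/(((0 + 8) - 47) - 145) = (-190*(-67492/169))/((8 - 47) - 145) = 12823480/(169*(-39 - 145)) = (12823480/169)/(-184) = (12823480/169)*(-1/184) = -1602935/3887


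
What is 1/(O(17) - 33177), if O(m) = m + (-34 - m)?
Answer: -1/33211 ≈ -3.0111e-5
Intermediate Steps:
O(m) = -34
1/(O(17) - 33177) = 1/(-34 - 33177) = 1/(-33211) = -1/33211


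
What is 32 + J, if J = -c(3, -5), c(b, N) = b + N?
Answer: 34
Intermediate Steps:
c(b, N) = N + b
J = 2 (J = -(-5 + 3) = -1*(-2) = 2)
32 + J = 32 + 2 = 34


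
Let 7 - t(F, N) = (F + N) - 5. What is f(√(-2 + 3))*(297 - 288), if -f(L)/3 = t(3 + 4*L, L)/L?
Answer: -108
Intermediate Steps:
t(F, N) = 12 - F - N (t(F, N) = 7 - ((F + N) - 5) = 7 - (-5 + F + N) = 7 + (5 - F - N) = 12 - F - N)
f(L) = -3*(9 - 5*L)/L (f(L) = -3*(12 - (3 + 4*L) - L)/L = -3*(12 + (-3 - 4*L) - L)/L = -3*(9 - 5*L)/L)
f(√(-2 + 3))*(297 - 288) = (15 - 27/√(-2 + 3))*(297 - 288) = (15 - 27/(√1))*9 = (15 - 27/1)*9 = (15 - 27*1)*9 = (15 - 27)*9 = -12*9 = -108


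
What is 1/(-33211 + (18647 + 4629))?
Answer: -1/9935 ≈ -0.00010065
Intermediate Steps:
1/(-33211 + (18647 + 4629)) = 1/(-33211 + 23276) = 1/(-9935) = -1/9935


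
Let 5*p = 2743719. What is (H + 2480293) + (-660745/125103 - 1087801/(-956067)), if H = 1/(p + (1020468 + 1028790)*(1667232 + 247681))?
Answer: 19598264602490243158157262662/7901605715665976227837 ≈ 2.4803e+6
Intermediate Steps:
p = 2743719/5 (p = (⅕)*2743719 = 2743719/5 ≈ 5.4874e+5)
H = 5/19620756666489 (H = 1/(2743719/5 + (1020468 + 1028790)*(1667232 + 247681)) = 1/(2743719/5 + 2049258*1914913) = 1/(2743719/5 + 3924150784554) = 1/(19620756666489/5) = 5/19620756666489 ≈ 2.5483e-13)
(H + 2480293) + (-660745/125103 - 1087801/(-956067)) = (5/19620756666489 + 2480293) + (-660745/125103 - 1087801/(-956067)) = 48665225414596001282/19620756666489 + (-660745*1/125103 - 1087801*(-1/956067)) = 48665225414596001282/19620756666489 + (-660745/125103 + 1087801/956067) = 48665225414596001282/19620756666489 - 165209773804/39868949967 = 19598264602490243158157262662/7901605715665976227837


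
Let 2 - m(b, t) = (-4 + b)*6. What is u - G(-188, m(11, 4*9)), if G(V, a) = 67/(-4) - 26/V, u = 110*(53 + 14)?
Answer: 1388683/188 ≈ 7386.6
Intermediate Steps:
m(b, t) = 26 - 6*b (m(b, t) = 2 - (-4 + b)*6 = 2 - (-24 + 6*b) = 2 + (24 - 6*b) = 26 - 6*b)
u = 7370 (u = 110*67 = 7370)
G(V, a) = -67/4 - 26/V (G(V, a) = 67*(-¼) - 26/V = -67/4 - 26/V)
u - G(-188, m(11, 4*9)) = 7370 - (-67/4 - 26/(-188)) = 7370 - (-67/4 - 26*(-1/188)) = 7370 - (-67/4 + 13/94) = 7370 - 1*(-3123/188) = 7370 + 3123/188 = 1388683/188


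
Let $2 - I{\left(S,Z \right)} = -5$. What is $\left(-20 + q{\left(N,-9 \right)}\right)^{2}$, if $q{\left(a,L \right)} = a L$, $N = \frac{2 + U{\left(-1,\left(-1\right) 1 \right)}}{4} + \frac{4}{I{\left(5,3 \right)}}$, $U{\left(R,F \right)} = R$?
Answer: $\frac{588289}{784} \approx 750.37$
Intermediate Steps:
$I{\left(S,Z \right)} = 7$ ($I{\left(S,Z \right)} = 2 - -5 = 2 + 5 = 7$)
$N = \frac{23}{28}$ ($N = \frac{2 - 1}{4} + \frac{4}{7} = 1 \cdot \frac{1}{4} + 4 \cdot \frac{1}{7} = \frac{1}{4} + \frac{4}{7} = \frac{23}{28} \approx 0.82143$)
$q{\left(a,L \right)} = L a$
$\left(-20 + q{\left(N,-9 \right)}\right)^{2} = \left(-20 - \frac{207}{28}\right)^{2} = \left(- \frac{767}{28}\right)^{2} = \frac{588289}{784}$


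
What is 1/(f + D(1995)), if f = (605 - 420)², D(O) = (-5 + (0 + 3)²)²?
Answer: 1/34241 ≈ 2.9205e-5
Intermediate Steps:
D(O) = 16 (D(O) = (-5 + 3²)² = (-5 + 9)² = 4² = 16)
f = 34225 (f = 185² = 34225)
1/(f + D(1995)) = 1/(34225 + 16) = 1/34241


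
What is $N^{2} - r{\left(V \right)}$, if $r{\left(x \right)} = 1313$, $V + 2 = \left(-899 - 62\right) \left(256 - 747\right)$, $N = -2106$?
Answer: $4433923$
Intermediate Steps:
$V = 471849$ ($V = -2 + \left(-899 - 62\right) \left(256 - 747\right) = -2 - -471851 = -2 + 471851 = 471849$)
$N^{2} - r{\left(V \right)} = \left(-2106\right)^{2} - 1313 = 4435236 - 1313 = 4433923$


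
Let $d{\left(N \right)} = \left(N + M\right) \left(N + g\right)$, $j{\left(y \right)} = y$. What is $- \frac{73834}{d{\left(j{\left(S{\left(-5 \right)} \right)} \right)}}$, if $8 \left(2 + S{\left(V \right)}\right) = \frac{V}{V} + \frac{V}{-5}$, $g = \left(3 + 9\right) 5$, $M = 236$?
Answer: $- \frac{1181344}{218321} \approx -5.411$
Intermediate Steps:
$g = 60$ ($g = 12 \cdot 5 = 60$)
$S{\left(V \right)} = - \frac{15}{8} - \frac{V}{40}$ ($S{\left(V \right)} = -2 + \frac{\frac{V}{V} + \frac{V}{-5}}{8} = -2 + \frac{1 + V \left(- \frac{1}{5}\right)}{8} = -2 + \frac{1 - \frac{V}{5}}{8} = -2 - \left(- \frac{1}{8} + \frac{V}{40}\right) = - \frac{15}{8} - \frac{V}{40}$)
$d{\left(N \right)} = \left(60 + N\right) \left(236 + N\right)$ ($d{\left(N \right)} = \left(N + 236\right) \left(N + 60\right) = \left(236 + N\right) \left(60 + N\right) = \left(60 + N\right) \left(236 + N\right)$)
$- \frac{73834}{d{\left(j{\left(S{\left(-5 \right)} \right)} \right)}} = - \frac{73834}{14160 + \left(- \frac{15}{8} - - \frac{1}{8}\right)^{2} + 296 \left(- \frac{15}{8} - - \frac{1}{8}\right)} = - \frac{73834}{14160 + \left(- \frac{15}{8} + \frac{1}{8}\right)^{2} + 296 \left(- \frac{15}{8} + \frac{1}{8}\right)} = - \frac{73834}{14160 + \left(- \frac{7}{4}\right)^{2} + 296 \left(- \frac{7}{4}\right)} = - \frac{73834}{14160 + \frac{49}{16} - 518} = - \frac{73834}{\frac{218321}{16}} = \left(-73834\right) \frac{16}{218321} = - \frac{1181344}{218321}$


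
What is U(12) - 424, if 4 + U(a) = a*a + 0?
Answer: -284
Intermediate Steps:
U(a) = -4 + a² (U(a) = -4 + (a*a + 0) = -4 + (a² + 0) = -4 + a²)
U(12) - 424 = (-4 + 12²) - 424 = (-4 + 144) - 424 = 140 - 424 = -284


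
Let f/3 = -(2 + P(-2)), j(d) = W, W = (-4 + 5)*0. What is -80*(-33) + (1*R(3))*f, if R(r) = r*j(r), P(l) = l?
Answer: 2640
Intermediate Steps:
W = 0 (W = 1*0 = 0)
j(d) = 0
R(r) = 0 (R(r) = r*0 = 0)
f = 0 (f = 3*(-(2 - 2)) = 3*(-1*0) = 3*0 = 0)
-80*(-33) + (1*R(3))*f = -80*(-33) + (1*0)*0 = 2640 + 0*0 = 2640 + 0 = 2640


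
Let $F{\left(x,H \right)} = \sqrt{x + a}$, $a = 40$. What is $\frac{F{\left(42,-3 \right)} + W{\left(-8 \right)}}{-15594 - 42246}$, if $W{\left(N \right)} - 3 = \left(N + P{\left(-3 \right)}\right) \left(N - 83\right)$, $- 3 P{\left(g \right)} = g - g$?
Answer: $- \frac{731}{57840} - \frac{\sqrt{82}}{57840} \approx -0.012795$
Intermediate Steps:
$F{\left(x,H \right)} = \sqrt{40 + x}$ ($F{\left(x,H \right)} = \sqrt{x + 40} = \sqrt{40 + x}$)
$P{\left(g \right)} = 0$ ($P{\left(g \right)} = - \frac{g - g}{3} = \left(- \frac{1}{3}\right) 0 = 0$)
$W{\left(N \right)} = 3 + N \left(-83 + N\right)$ ($W{\left(N \right)} = 3 + \left(N + 0\right) \left(N - 83\right) = 3 + N \left(-83 + N\right)$)
$\frac{F{\left(42,-3 \right)} + W{\left(-8 \right)}}{-15594 - 42246} = \frac{\sqrt{40 + 42} + \left(3 + \left(-8\right)^{2} - -664\right)}{-15594 - 42246} = \frac{\sqrt{82} + \left(3 + 64 + 664\right)}{-57840} = \left(\sqrt{82} + 731\right) \left(- \frac{1}{57840}\right) = \left(731 + \sqrt{82}\right) \left(- \frac{1}{57840}\right) = - \frac{731}{57840} - \frac{\sqrt{82}}{57840}$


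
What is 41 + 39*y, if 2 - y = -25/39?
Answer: 144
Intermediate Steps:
y = 103/39 (y = 2 - (-25)/39 = 2 - 1*(-25/39) = 2 + 25/39 = 103/39 ≈ 2.6410)
41 + 39*y = 41 + 39*(103/39) = 41 + 103 = 144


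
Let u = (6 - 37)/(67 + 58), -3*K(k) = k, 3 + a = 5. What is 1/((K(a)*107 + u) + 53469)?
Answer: 375/20024032 ≈ 1.8727e-5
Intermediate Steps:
a = 2 (a = -3 + 5 = 2)
K(k) = -k/3
u = -31/125 ≈ -0.24800
1/((K(a)*107 + u) + 53469) = 1/((-⅓*2*107 - 31/125) + 53469) = 1/((-⅔*107 - 31/125) + 53469) = 1/((-214/3 - 31/125) + 53469) = 1/(-26843/375 + 53469) = 1/(20024032/375) = 375/20024032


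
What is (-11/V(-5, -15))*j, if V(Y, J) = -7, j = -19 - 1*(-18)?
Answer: -11/7 ≈ -1.5714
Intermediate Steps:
j = -1 (j = -19 + 18 = -1)
(-11/V(-5, -15))*j = -11/(-7)*(-1) = -11*(-1/7)*(-1) = (11/7)*(-1) = -11/7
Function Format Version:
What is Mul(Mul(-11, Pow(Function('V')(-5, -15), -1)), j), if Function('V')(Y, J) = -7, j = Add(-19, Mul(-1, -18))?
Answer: Rational(-11, 7) ≈ -1.5714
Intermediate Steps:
j = -1 (j = Add(-19, 18) = -1)
Mul(Mul(-11, Pow(Function('V')(-5, -15), -1)), j) = Mul(Mul(-11, Pow(-7, -1)), -1) = Mul(Mul(-11, Rational(-1, 7)), -1) = Mul(Rational(11, 7), -1) = Rational(-11, 7)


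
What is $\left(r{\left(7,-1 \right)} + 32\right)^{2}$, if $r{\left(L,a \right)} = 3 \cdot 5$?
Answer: $2209$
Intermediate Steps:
$r{\left(L,a \right)} = 15$
$\left(r{\left(7,-1 \right)} + 32\right)^{2} = \left(15 + 32\right)^{2} = 47^{2} = 2209$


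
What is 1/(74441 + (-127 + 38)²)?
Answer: 1/82362 ≈ 1.2142e-5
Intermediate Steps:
1/(74441 + (-127 + 38)²) = 1/(74441 + (-89)²) = 1/(74441 + 7921) = 1/82362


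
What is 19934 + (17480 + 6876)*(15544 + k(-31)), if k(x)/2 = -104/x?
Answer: 11741963586/31 ≈ 3.7877e+8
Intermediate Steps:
k(x) = -208/x (k(x) = 2*(-104/x) = -208/x)
19934 + (17480 + 6876)*(15544 + k(-31)) = 19934 + (17480 + 6876)*(15544 - 208/(-31)) = 19934 + 24356*(15544 - 208*(-1/31)) = 19934 + 24356*(15544 + 208/31) = 19934 + 24356*(482072/31) = 19934 + 11741345632/31 = 11741963586/31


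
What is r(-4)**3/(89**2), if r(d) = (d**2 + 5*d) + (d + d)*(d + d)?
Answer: 216000/7921 ≈ 27.269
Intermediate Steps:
r(d) = 5*d + 5*d**2 (r(d) = (d**2 + 5*d) + (2*d)*(2*d) = (d**2 + 5*d) + 4*d**2 = 5*d + 5*d**2)
r(-4)**3/(89**2) = (5*(-4)*(1 - 4))**3/(89**2) = (5*(-4)*(-3))**3/7921 = 60**3*(1/7921) = 216000*(1/7921) = 216000/7921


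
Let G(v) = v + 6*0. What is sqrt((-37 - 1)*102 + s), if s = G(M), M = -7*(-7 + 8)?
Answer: I*sqrt(3883) ≈ 62.314*I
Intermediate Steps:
M = -7 (M = -7*1 = -7)
G(v) = v (G(v) = v + 0 = v)
s = -7
sqrt((-37 - 1)*102 + s) = sqrt((-37 - 1)*102 - 7) = sqrt(-38*102 - 7) = sqrt(-3876 - 7) = sqrt(-3883) = I*sqrt(3883)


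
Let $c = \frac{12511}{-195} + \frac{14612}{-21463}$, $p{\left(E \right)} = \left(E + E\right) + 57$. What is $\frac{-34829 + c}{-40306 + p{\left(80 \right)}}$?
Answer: $\frac{864145942}{992804085} \approx 0.87041$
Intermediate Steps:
$p{\left(E \right)} = 57 + 2 E$ ($p{\left(E \right)} = 2 E + 57 = 57 + 2 E$)
$c = - \frac{1605757}{24765}$ ($c = 12511 \left(- \frac{1}{195}\right) + 14612 \left(- \frac{1}{21463}\right) = - \frac{12511}{195} - \frac{1124}{1651} = - \frac{1605757}{24765} \approx -64.84$)
$\frac{-34829 + c}{-40306 + p{\left(80 \right)}} = \frac{-34829 - \frac{1605757}{24765}}{-40306 + \left(57 + 2 \cdot 80\right)} = - \frac{864145942}{24765 \left(-40306 + \left(57 + 160\right)\right)} = - \frac{864145942}{24765 \left(-40306 + 217\right)} = - \frac{864145942}{24765 \left(-40089\right)} = \left(- \frac{864145942}{24765}\right) \left(- \frac{1}{40089}\right) = \frac{864145942}{992804085}$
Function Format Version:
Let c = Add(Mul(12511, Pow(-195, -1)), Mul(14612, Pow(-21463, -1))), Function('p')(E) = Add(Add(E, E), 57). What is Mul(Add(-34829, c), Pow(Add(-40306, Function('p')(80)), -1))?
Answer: Rational(864145942, 992804085) ≈ 0.87041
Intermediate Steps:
Function('p')(E) = Add(57, Mul(2, E)) (Function('p')(E) = Add(Mul(2, E), 57) = Add(57, Mul(2, E)))
c = Rational(-1605757, 24765) (c = Add(Mul(12511, Rational(-1, 195)), Mul(14612, Rational(-1, 21463))) = Add(Rational(-12511, 195), Rational(-1124, 1651)) = Rational(-1605757, 24765) ≈ -64.840)
Mul(Add(-34829, c), Pow(Add(-40306, Function('p')(80)), -1)) = Mul(Add(-34829, Rational(-1605757, 24765)), Pow(Add(-40306, Add(57, Mul(2, 80))), -1)) = Mul(Rational(-864145942, 24765), Pow(Add(-40306, Add(57, 160)), -1)) = Mul(Rational(-864145942, 24765), Pow(Add(-40306, 217), -1)) = Mul(Rational(-864145942, 24765), Pow(-40089, -1)) = Mul(Rational(-864145942, 24765), Rational(-1, 40089)) = Rational(864145942, 992804085)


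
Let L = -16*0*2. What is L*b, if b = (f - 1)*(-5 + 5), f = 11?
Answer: 0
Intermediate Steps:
b = 0 (b = (11 - 1)*(-5 + 5) = 10*0 = 0)
L = 0 (L = 0*2 = 0)
L*b = 0*0 = 0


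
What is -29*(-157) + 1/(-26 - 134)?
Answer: 728479/160 ≈ 4553.0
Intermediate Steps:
-29*(-157) + 1/(-26 - 134) = 4553 + 1/(-160) = 4553 - 1/160 = 728479/160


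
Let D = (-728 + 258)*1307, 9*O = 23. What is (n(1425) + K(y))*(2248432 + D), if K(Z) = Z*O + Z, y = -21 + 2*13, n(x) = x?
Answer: 7073111290/3 ≈ 2.3577e+9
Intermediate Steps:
y = 5 (y = -21 + 26 = 5)
O = 23/9 (O = (⅑)*23 = 23/9 ≈ 2.5556)
D = -614290 (D = -470*1307 = -614290)
K(Z) = 32*Z/9 (K(Z) = Z*(23/9) + Z = 23*Z/9 + Z = 32*Z/9)
(n(1425) + K(y))*(2248432 + D) = (1425 + (32/9)*5)*(2248432 - 614290) = (1425 + 160/9)*1634142 = (12985/9)*1634142 = 7073111290/3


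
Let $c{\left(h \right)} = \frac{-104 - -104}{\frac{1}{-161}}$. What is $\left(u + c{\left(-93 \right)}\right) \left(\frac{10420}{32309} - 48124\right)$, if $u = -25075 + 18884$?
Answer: $\frac{9625939504136}{32309} \approx 2.9793 \cdot 10^{8}$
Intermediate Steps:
$u = -6191$
$c{\left(h \right)} = 0$ ($c{\left(h \right)} = \frac{-104 + 104}{- \frac{1}{161}} = 0 \left(-161\right) = 0$)
$\left(u + c{\left(-93 \right)}\right) \left(\frac{10420}{32309} - 48124\right) = \left(-6191 + 0\right) \left(\frac{10420}{32309} - 48124\right) = - 6191 \left(10420 \cdot \frac{1}{32309} - 48124\right) = - 6191 \left(\frac{10420}{32309} - 48124\right) = \left(-6191\right) \left(- \frac{1554827896}{32309}\right) = \frac{9625939504136}{32309}$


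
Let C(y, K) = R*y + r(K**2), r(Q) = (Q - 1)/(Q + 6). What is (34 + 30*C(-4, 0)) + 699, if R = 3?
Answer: 368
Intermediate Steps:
r(Q) = (-1 + Q)/(6 + Q)
C(y, K) = 3*y + (-1 + K**2)/(6 + K**2)
(34 + 30*C(-4, 0)) + 699 = (34 + 30*((-1 + 0**2 + 3*(-4)*(6 + 0**2))/(6 + 0**2))) + 699 = (34 + 30*((-1 + 0 + 3*(-4)*(6 + 0))/(6 + 0))) + 699 = (34 + 30*((-1 + 0 + 3*(-4)*6)/6)) + 699 = (34 + 30*((-1 + 0 - 72)/6)) + 699 = (34 + 30*((1/6)*(-73))) + 699 = (34 + 30*(-73/6)) + 699 = (34 - 365) + 699 = -331 + 699 = 368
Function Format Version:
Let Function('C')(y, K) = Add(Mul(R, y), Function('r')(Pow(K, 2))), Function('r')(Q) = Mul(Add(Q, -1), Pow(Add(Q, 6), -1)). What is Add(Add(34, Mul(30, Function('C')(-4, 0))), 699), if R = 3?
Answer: 368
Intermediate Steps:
Function('r')(Q) = Mul(Pow(Add(6, Q), -1), Add(-1, Q)) (Function('r')(Q) = Mul(Add(-1, Q), Pow(Add(6, Q), -1)) = Mul(Pow(Add(6, Q), -1), Add(-1, Q)))
Function('C')(y, K) = Add(Mul(3, y), Mul(Pow(Add(6, Pow(K, 2)), -1), Add(-1, Pow(K, 2))))
Add(Add(34, Mul(30, Function('C')(-4, 0))), 699) = Add(Add(34, Mul(30, Mul(Pow(Add(6, Pow(0, 2)), -1), Add(-1, Pow(0, 2), Mul(3, -4, Add(6, Pow(0, 2))))))), 699) = Add(Add(34, Mul(30, Mul(Pow(Add(6, 0), -1), Add(-1, 0, Mul(3, -4, Add(6, 0)))))), 699) = Add(Add(34, Mul(30, Mul(Pow(6, -1), Add(-1, 0, Mul(3, -4, 6))))), 699) = Add(Add(34, Mul(30, Mul(Rational(1, 6), Add(-1, 0, -72)))), 699) = Add(Add(34, Mul(30, Mul(Rational(1, 6), -73))), 699) = Add(Add(34, Mul(30, Rational(-73, 6))), 699) = Add(Add(34, -365), 699) = Add(-331, 699) = 368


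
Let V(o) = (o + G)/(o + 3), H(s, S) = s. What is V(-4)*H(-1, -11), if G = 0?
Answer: -4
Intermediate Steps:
V(o) = o/(3 + o) (V(o) = (o + 0)/(o + 3) = o/(3 + o))
V(-4)*H(-1, -11) = -4/(3 - 4)*(-1) = -4/(-1)*(-1) = -4*(-1)*(-1) = 4*(-1) = -4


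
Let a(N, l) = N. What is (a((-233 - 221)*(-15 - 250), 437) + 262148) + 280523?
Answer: 662981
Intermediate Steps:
(a((-233 - 221)*(-15 - 250), 437) + 262148) + 280523 = ((-233 - 221)*(-15 - 250) + 262148) + 280523 = (-454*(-265) + 262148) + 280523 = (120310 + 262148) + 280523 = 382458 + 280523 = 662981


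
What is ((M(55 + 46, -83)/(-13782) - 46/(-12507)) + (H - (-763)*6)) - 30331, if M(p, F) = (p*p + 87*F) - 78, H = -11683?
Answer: -1075489027001/28728579 ≈ -37436.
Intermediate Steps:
M(p, F) = -78 + p**2 + 87*F (M(p, F) = (p**2 + 87*F) - 78 = -78 + p**2 + 87*F)
((M(55 + 46, -83)/(-13782) - 46/(-12507)) + (H - (-763)*6)) - 30331 = (((-78 + (55 + 46)**2 + 87*(-83))/(-13782) - 46/(-12507)) + (-11683 - (-763)*6)) - 30331 = (((-78 + 101**2 - 7221)*(-1/13782) - 46*(-1/12507)) + (-11683 - 1*(-4578))) - 30331 = (((-78 + 10201 - 7221)*(-1/13782) + 46/12507) + (-11683 + 4578)) - 30331 = ((2902*(-1/13782) + 46/12507) - 7105) - 30331 = ((-1451/6891 + 46/12507) - 7105) - 30331 = (-5943557/28728579 - 7105) - 30331 = -204122497352/28728579 - 30331 = -1075489027001/28728579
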